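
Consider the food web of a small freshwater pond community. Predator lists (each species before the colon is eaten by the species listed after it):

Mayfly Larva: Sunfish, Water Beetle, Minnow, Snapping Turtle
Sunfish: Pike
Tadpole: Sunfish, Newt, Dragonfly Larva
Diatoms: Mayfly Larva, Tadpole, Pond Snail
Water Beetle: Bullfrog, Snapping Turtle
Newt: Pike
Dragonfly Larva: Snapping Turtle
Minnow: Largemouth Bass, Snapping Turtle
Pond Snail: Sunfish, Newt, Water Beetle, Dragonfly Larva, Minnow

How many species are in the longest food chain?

One longest chain: Diatoms → Mayfly Larva → Water Beetle → Bullfrog.
It has 4 species and 3 links.

4 species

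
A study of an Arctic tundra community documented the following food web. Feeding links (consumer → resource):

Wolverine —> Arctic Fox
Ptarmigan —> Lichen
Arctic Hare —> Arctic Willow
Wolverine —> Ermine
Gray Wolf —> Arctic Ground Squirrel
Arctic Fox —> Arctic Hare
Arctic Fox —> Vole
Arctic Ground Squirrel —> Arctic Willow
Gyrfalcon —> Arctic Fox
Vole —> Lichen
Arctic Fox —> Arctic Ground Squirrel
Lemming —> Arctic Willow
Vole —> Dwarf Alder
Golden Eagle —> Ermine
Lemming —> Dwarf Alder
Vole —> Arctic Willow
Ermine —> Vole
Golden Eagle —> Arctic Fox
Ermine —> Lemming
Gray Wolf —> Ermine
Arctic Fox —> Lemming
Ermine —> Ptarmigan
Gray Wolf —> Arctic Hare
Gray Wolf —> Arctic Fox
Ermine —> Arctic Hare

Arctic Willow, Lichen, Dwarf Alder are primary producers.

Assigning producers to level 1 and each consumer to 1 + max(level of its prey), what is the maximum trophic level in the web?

4

Producers (level 1): Arctic Willow, Lichen, Dwarf Alder.
Arctic Willow → Arctic Ground Squirrel → Arctic Fox → Wolverine gives Wolverine level 4.
No species has a prey at level 4, so no species reaches level 5.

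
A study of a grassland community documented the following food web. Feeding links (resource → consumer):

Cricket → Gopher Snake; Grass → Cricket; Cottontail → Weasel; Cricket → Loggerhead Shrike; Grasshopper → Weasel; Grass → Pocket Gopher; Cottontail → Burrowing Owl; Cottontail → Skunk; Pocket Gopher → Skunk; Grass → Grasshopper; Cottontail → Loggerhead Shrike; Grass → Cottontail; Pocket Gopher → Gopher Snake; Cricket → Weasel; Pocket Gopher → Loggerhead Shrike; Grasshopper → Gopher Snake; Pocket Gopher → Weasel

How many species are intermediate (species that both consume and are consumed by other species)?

Intermediate species (has both prey and predators): Grasshopper, Pocket Gopher, Cottontail, Cricket.
Count: 4.

4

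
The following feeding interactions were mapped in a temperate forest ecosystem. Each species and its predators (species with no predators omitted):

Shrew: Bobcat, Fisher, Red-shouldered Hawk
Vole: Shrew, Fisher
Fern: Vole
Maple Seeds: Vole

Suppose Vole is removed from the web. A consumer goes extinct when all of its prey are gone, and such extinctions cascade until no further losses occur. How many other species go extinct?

4

Remove Vole.
Round 1: Shrew (all prey gone) → extinct.
Round 2: Bobcat (all prey gone), Fisher (all prey gone), Red-shouldered Hawk (all prey gone) → extinct.
No further losses. Total secondary extinctions: 4.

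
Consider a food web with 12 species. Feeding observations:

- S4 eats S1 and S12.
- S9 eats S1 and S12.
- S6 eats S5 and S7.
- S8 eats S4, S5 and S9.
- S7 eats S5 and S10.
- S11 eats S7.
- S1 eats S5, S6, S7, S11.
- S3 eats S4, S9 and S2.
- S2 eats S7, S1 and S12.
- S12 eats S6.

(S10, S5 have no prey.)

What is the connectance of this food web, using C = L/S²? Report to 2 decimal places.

The web has S = 12 species and L = 23 feeding links.
C = L / S² = 23 / 144 = 0.1597 ≈ 0.16.

C = 0.16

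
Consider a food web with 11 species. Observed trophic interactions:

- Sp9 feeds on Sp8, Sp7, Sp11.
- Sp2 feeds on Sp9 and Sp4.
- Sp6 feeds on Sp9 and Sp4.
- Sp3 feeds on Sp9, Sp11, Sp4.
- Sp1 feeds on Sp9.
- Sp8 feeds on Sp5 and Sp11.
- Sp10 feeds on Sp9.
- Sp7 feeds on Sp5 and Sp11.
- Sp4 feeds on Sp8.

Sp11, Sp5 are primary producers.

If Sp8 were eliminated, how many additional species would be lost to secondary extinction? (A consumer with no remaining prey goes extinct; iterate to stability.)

1

Remove Sp8.
Round 1: Sp4 (all prey gone) → extinct.
No further losses. Total secondary extinctions: 1.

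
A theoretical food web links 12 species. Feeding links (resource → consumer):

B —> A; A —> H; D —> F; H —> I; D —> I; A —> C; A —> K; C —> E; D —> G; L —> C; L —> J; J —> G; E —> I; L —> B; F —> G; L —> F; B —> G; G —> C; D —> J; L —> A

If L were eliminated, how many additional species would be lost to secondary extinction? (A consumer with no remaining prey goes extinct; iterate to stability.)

Remove L.
Round 1: B (all prey gone) → extinct.
Round 2: A (all prey gone) → extinct.
Round 3: H (all prey gone), K (all prey gone) → extinct.
No further losses. Total secondary extinctions: 4.

4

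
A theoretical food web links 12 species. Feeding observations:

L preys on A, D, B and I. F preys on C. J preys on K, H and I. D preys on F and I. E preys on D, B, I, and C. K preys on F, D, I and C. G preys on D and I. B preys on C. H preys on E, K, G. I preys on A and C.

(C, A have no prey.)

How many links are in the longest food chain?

5 links

One longest chain: C → F → D → G → H → J.
It has 6 species and 5 links.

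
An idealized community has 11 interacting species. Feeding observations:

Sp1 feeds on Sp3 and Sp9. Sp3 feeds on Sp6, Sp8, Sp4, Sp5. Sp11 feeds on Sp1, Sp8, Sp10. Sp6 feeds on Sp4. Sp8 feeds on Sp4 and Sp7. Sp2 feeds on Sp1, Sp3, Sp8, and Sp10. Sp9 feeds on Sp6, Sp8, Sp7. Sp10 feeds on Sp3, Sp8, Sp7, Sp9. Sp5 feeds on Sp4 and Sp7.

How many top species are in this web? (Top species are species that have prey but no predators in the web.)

Top species (has prey, but nothing eats it): Sp2, Sp11.
Count: 2.

2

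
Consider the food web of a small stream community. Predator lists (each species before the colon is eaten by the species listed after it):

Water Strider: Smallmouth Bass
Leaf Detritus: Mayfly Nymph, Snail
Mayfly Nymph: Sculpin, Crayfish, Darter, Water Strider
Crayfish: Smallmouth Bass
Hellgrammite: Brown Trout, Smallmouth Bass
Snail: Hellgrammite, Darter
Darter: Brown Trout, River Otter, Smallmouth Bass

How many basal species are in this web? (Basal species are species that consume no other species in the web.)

1

Basal species (no prey listed): Leaf Detritus.
Count: 1.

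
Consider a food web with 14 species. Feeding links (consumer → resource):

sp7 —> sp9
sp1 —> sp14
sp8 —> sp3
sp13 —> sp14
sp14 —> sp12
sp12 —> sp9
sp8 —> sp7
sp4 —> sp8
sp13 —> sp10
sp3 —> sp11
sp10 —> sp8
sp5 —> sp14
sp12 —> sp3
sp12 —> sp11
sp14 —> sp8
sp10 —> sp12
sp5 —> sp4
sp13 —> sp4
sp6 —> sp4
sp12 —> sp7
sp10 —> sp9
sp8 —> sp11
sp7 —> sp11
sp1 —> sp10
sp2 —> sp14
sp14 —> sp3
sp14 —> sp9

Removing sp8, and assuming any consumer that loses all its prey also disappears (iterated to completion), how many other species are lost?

Remove sp8.
Round 1: sp4 (all prey gone) → extinct.
Round 2: sp6 (all prey gone) → extinct.
No further losses. Total secondary extinctions: 2.

2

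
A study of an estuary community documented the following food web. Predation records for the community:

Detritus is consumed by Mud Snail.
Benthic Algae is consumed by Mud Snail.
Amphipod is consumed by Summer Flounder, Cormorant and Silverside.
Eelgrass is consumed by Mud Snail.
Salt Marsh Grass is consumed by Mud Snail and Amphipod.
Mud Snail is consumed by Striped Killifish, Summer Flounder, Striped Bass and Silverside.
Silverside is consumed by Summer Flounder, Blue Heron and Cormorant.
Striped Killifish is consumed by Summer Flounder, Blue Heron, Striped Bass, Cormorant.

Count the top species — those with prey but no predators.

4

Top species (has prey, but nothing eats it): Cormorant, Blue Heron, Summer Flounder, Striped Bass.
Count: 4.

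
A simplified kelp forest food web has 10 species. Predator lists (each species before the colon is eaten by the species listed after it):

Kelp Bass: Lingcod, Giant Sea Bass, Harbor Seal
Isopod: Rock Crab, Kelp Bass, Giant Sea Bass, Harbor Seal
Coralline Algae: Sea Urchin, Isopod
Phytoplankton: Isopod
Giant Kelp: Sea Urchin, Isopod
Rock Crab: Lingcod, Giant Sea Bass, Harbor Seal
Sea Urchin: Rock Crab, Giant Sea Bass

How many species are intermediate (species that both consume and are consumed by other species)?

4

Intermediate species (has both prey and predators): Sea Urchin, Isopod, Rock Crab, Kelp Bass.
Count: 4.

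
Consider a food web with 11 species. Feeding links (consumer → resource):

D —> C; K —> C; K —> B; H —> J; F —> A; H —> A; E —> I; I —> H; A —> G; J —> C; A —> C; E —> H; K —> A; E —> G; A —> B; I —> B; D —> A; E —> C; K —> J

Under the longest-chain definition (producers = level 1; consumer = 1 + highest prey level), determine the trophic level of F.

Trophic level 3

B is a producer → level 1.
A eats B (level 1); other prey at levels: G 1, C 1 → level 2.
F eats A → level 3.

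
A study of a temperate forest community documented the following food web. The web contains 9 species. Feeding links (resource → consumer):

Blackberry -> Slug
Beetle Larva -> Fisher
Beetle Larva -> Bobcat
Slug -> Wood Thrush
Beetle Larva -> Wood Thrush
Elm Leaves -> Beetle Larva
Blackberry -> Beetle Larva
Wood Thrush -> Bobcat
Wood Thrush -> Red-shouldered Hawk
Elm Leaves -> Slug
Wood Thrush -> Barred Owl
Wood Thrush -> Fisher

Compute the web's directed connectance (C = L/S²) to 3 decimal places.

C = 0.148

The web has S = 9 species and L = 12 feeding links.
C = L / S² = 12 / 81 = 0.1481 ≈ 0.148.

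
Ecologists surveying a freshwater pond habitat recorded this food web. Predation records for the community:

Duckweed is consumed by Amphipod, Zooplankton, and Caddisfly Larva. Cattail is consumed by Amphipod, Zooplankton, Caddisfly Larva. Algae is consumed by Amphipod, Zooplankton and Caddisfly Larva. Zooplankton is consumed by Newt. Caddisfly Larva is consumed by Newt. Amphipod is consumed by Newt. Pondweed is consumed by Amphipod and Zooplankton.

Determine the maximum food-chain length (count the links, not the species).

One longest chain: Algae → Caddisfly Larva → Newt.
It has 3 species and 2 links.

2 links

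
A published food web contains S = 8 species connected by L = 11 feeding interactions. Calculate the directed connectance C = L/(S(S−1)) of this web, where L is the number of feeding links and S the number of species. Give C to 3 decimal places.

The web has S = 8 species and L = 11 feeding links.
C = L / (S(S−1)) = 11 / 56 = 0.1964 ≈ 0.196.

C = 0.196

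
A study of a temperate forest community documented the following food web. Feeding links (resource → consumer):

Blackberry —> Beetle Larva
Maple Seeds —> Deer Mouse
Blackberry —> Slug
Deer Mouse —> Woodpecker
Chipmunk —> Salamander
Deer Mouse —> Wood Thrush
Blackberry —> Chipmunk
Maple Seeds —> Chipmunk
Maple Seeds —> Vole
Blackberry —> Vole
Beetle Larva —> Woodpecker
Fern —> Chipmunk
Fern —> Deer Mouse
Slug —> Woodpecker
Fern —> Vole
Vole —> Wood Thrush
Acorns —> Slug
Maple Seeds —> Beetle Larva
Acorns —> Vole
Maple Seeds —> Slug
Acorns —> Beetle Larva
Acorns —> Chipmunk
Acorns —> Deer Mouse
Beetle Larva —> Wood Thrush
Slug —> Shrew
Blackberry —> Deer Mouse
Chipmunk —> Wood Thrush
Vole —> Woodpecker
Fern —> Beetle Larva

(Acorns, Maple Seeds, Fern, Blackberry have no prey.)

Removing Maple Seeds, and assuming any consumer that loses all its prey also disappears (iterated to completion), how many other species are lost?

Remove Maple Seeds.
Every predator of it retains at least one other prey: Deer Mouse still has Acorns, Fern, Blackberry; Vole still has Acorns, Fern, Blackberry; Beetle Larva still has Acorns, Fern, Blackberry; Chipmunk still has Acorns, Fern, Blackberry; Slug still has Acorns, Blackberry.
No consumer loses all prey, so no secondary extinctions occur.

0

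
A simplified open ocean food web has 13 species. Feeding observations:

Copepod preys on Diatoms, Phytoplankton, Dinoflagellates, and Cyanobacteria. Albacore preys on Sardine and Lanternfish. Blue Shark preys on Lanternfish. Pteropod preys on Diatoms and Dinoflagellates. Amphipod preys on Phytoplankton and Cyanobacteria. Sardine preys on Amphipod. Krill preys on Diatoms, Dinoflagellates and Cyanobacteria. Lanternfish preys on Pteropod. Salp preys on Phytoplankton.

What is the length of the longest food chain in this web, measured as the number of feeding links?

3 links

One longest chain: Dinoflagellates → Pteropod → Lanternfish → Blue Shark.
It has 4 species and 3 links.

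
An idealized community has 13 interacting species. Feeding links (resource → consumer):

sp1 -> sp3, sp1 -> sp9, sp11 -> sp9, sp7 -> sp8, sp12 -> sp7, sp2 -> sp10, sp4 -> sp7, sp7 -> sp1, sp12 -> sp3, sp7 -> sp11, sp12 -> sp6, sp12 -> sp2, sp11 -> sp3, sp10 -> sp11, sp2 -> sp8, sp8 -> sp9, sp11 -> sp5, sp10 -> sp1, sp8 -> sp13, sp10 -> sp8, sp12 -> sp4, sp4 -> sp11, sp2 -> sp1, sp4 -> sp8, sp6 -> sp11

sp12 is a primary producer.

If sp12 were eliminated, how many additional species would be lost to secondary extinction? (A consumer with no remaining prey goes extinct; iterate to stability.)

12

Remove sp12.
Round 1: sp6 (all prey gone), sp4 (all prey gone), sp2 (all prey gone) → extinct.
Round 2: sp10 (all prey gone), sp7 (all prey gone) → extinct.
Round 3: sp11 (all prey gone), sp1 (all prey gone), sp8 (all prey gone) → extinct.
Round 4: sp3 (all prey gone), sp5 (all prey gone), sp9 (all prey gone), sp13 (all prey gone) → extinct.
No further losses. Total secondary extinctions: 12.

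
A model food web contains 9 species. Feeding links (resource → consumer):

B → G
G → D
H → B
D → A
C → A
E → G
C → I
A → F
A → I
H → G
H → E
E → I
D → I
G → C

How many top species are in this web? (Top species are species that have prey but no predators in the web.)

Top species (has prey, but nothing eats it): I, F.
Count: 2.

2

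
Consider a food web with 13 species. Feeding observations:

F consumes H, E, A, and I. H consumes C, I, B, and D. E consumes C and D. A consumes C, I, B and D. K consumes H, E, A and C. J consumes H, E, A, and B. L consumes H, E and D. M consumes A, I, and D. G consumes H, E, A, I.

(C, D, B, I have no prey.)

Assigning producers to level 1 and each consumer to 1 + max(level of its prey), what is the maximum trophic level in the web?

Producers (level 1): C, D, B, I.
C → A → F gives F level 3.
No species has a prey at level 3, so no species reaches level 4.

3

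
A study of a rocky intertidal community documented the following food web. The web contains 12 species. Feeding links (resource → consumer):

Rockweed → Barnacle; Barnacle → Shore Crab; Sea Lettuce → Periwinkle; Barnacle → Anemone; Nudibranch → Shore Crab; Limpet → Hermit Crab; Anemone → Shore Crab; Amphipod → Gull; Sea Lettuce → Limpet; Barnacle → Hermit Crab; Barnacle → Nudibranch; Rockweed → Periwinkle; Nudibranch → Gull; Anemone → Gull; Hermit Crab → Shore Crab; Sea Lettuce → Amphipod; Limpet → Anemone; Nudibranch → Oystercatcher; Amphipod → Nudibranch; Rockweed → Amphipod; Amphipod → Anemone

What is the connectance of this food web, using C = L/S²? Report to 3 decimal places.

C = 0.146

The web has S = 12 species and L = 21 feeding links.
C = L / S² = 21 / 144 = 0.1458 ≈ 0.146.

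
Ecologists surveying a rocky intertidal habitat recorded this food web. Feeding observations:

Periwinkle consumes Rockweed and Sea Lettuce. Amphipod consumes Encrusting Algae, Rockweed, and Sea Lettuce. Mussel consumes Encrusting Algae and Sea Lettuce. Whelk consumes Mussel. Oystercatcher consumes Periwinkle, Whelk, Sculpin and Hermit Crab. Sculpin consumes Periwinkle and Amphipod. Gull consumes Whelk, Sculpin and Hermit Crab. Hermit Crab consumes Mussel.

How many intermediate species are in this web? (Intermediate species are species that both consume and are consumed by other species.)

Intermediate species (has both prey and predators): Periwinkle, Mussel, Amphipod, Sculpin, Hermit Crab, Whelk.
Count: 6.

6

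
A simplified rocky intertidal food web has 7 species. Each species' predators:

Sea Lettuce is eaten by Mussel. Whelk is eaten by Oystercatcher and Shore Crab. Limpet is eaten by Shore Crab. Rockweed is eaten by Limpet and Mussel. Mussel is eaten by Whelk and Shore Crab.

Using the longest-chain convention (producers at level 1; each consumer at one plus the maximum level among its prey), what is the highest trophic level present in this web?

Producers (level 1): Sea Lettuce, Rockweed.
Sea Lettuce → Mussel → Whelk → Shore Crab gives Shore Crab level 4.
No species has a prey at level 4, so no species reaches level 5.

4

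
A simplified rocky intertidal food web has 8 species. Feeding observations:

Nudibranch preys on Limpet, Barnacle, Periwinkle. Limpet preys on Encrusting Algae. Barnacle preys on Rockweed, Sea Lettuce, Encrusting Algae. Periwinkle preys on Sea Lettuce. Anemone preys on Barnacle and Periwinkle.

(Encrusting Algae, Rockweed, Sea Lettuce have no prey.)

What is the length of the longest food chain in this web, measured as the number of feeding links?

One longest chain: Sea Lettuce → Periwinkle → Nudibranch.
It has 3 species and 2 links.

2 links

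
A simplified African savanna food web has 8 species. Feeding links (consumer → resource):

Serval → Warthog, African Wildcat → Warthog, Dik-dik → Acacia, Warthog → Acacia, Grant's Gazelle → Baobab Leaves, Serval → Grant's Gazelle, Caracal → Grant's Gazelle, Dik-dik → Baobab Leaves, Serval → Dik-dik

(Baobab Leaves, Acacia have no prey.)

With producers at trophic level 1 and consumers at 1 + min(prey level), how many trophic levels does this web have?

3

Producers (level 1): Baobab Leaves, Acacia.
Following each consumer down to its lowest-level prey: Acacia → Warthog → African Wildcat (levels 1 through 3).
All prey of African Wildcat (Warthog 2) are at level 2 or above, so African Wildcat is at level 1 + 2 = 3.
Every consumer has at least one prey at level 2 or below, so none exceeds level 3.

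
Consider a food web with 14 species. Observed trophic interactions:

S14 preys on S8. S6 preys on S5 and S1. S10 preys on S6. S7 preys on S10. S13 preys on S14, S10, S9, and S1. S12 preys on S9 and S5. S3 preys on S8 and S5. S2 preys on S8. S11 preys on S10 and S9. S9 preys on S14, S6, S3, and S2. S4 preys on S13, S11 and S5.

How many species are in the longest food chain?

One longest chain: S1 → S6 → S10 → S11 → S4.
It has 5 species and 4 links.

5 species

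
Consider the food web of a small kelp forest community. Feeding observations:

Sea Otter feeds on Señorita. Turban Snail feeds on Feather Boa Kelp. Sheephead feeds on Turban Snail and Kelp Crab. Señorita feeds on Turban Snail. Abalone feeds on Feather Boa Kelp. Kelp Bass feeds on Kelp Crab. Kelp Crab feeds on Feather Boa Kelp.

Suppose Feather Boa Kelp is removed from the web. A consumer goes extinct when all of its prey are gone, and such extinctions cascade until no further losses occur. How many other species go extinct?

Remove Feather Boa Kelp.
Round 1: Kelp Crab (all prey gone), Abalone (all prey gone), Turban Snail (all prey gone) → extinct.
Round 2: Kelp Bass (all prey gone), Señorita (all prey gone), Sheephead (all prey gone) → extinct.
Round 3: Sea Otter (all prey gone) → extinct.
No further losses. Total secondary extinctions: 7.

7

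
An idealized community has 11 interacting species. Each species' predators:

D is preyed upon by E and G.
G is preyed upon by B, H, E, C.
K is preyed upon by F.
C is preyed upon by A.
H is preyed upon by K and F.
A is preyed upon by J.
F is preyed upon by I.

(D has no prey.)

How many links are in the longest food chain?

One longest chain: D → G → H → K → F → I.
It has 6 species and 5 links.

5 links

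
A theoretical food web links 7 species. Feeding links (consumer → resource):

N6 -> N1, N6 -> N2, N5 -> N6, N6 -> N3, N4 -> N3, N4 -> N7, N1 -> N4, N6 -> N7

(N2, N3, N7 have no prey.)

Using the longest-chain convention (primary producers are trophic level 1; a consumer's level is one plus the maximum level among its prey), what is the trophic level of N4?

Trophic level 2

N3 is a producer → level 1.
N4 eats N3 (level 1); other prey at levels: N7 1 → level 2.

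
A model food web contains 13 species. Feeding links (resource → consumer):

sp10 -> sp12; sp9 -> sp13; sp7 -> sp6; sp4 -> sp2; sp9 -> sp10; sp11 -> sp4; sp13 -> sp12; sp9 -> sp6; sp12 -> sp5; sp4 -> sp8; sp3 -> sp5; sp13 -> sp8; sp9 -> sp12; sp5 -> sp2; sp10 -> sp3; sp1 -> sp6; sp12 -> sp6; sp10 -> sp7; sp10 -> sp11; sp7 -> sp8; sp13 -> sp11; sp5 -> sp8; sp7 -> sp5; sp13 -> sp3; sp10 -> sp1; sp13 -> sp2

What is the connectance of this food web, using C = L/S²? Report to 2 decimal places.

C = 0.15

The web has S = 13 species and L = 26 feeding links.
C = L / S² = 26 / 169 = 0.1538 ≈ 0.15.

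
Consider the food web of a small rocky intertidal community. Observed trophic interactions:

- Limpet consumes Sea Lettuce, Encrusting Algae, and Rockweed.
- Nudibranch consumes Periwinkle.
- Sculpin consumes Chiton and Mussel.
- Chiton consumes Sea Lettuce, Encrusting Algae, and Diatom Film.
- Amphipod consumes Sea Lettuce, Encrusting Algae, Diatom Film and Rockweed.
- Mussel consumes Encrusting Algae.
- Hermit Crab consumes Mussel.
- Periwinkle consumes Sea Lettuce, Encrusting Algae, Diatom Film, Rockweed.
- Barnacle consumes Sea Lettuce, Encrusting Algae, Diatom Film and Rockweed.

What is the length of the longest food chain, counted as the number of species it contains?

3 species

One longest chain: Encrusting Algae → Chiton → Sculpin.
It has 3 species and 2 links.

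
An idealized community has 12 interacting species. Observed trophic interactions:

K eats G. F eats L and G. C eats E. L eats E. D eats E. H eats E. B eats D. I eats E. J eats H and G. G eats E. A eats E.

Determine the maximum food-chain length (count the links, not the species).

2 links

One longest chain: E → G → F.
It has 3 species and 2 links.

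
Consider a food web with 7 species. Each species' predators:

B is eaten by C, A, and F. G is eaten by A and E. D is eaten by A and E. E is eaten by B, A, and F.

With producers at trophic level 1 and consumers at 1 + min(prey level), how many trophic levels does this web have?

4

Producers (level 1): G, D.
Following each consumer down to its lowest-level prey: G → E → B → C (levels 1 through 4).
All prey of C (B 3) are at level 3 or above, so C is at level 1 + 3 = 4.
Every consumer has at least one prey at level 3 or below, so none exceeds level 4.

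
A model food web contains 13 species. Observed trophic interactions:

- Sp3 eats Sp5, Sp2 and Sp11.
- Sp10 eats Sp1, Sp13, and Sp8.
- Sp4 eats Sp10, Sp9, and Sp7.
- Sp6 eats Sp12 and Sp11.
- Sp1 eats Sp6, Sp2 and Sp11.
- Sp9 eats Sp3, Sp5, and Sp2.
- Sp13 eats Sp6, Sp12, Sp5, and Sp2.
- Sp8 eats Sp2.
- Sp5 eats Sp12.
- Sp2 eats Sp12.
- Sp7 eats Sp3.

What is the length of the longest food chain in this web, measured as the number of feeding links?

4 links

One longest chain: Sp12 → Sp5 → Sp3 → Sp9 → Sp4.
It has 5 species and 4 links.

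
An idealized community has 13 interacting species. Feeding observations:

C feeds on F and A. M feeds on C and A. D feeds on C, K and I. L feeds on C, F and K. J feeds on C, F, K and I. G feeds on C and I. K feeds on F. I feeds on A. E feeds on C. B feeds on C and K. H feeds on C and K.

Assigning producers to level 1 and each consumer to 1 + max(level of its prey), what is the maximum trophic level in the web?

Producers (level 1): F, A.
F → C → M gives M level 3.
No species has a prey at level 3, so no species reaches level 4.

3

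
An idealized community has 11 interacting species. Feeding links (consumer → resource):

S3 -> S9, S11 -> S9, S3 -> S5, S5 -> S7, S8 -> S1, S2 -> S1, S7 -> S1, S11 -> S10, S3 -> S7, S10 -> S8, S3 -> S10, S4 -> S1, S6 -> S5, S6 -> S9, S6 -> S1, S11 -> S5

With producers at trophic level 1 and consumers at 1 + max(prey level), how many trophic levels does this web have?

Producers (level 1): S9, S1.
S1 → S7 → S5 → S3 gives S3 level 4.
No species has a prey at level 4, so no species reaches level 5.

4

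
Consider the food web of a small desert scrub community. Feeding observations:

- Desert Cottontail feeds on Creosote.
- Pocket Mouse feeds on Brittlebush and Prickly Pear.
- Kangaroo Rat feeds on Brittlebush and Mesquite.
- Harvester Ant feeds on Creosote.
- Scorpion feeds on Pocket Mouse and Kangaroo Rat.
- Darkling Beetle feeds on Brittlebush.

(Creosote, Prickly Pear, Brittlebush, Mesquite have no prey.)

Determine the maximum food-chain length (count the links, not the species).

One longest chain: Prickly Pear → Pocket Mouse → Scorpion.
It has 3 species and 2 links.

2 links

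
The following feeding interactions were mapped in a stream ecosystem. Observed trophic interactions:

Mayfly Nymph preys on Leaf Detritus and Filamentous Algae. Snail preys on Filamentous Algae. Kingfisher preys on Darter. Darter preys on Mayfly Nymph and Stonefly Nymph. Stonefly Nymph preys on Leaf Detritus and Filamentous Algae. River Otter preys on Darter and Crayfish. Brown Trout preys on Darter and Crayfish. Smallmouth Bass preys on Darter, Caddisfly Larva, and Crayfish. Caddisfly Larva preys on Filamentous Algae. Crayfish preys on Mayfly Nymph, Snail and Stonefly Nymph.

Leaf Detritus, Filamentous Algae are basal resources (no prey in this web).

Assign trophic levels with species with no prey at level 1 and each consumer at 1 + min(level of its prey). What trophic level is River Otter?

Trophic level 4

Leaf Detritus has no prey (basal) → level 1.
Mayfly Nymph eats Leaf Detritus → level 2.
Crayfish eats Mayfly Nymph → level 3.
River Otter eats Crayfish → level 4.
No prey of River Otter is below level 3, so 4 is the minimum.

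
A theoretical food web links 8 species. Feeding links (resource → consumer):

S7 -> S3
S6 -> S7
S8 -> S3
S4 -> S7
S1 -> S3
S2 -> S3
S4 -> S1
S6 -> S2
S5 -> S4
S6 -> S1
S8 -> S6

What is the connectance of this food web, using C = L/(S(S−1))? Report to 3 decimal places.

C = 0.196

The web has S = 8 species and L = 11 feeding links.
C = L / (S(S−1)) = 11 / 56 = 0.1964 ≈ 0.196.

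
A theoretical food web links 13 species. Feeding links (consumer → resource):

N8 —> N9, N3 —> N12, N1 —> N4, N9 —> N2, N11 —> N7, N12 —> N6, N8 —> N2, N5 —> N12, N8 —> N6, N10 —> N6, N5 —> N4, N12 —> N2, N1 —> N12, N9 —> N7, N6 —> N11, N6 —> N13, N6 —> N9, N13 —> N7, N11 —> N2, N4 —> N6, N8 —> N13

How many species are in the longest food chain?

5 species

One longest chain: N7 → N9 → N6 → N12 → N5.
It has 5 species and 4 links.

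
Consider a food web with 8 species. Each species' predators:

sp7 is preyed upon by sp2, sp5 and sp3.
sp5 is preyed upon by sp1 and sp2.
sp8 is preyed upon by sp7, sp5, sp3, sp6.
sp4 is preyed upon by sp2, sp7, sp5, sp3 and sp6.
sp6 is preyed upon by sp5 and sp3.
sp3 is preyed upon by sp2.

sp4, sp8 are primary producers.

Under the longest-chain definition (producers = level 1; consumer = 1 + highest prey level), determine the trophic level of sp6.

sp4 is a producer → level 1.
sp6 eats sp4 (level 1); other prey at levels: sp8 1 → level 2.

Trophic level 2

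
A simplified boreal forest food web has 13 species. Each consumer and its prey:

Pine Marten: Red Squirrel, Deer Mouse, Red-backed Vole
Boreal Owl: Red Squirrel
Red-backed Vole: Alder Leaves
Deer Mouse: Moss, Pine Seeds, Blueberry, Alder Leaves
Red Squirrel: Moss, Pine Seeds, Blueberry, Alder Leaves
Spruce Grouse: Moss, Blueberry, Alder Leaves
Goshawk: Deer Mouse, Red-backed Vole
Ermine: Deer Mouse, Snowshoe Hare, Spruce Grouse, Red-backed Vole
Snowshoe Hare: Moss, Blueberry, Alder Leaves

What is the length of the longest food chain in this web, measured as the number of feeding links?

2 links

One longest chain: Alder Leaves → Red-backed Vole → Goshawk.
It has 3 species and 2 links.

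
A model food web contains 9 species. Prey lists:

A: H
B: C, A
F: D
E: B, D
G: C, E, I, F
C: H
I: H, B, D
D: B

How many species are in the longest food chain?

One longest chain: H → C → B → D → E → G.
It has 6 species and 5 links.

6 species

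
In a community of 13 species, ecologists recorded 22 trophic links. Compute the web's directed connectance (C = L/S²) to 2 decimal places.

The web has S = 13 species and L = 22 feeding links.
C = L / S² = 22 / 169 = 0.1302 ≈ 0.13.

C = 0.13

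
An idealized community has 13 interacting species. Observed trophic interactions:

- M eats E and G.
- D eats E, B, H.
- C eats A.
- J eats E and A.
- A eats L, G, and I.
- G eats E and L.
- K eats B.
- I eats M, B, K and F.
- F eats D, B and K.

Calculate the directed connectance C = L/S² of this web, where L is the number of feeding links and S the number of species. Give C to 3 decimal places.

The web has S = 13 species and L = 21 feeding links.
C = L / S² = 21 / 169 = 0.1243 ≈ 0.124.

C = 0.124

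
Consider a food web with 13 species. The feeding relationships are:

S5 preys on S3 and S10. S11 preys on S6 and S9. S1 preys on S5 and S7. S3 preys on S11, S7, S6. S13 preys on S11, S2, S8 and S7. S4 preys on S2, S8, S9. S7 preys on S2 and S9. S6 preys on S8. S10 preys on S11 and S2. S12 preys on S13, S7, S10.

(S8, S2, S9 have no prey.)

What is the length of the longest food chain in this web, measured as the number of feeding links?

One longest chain: S8 → S6 → S11 → S3 → S5 → S1.
It has 6 species and 5 links.

5 links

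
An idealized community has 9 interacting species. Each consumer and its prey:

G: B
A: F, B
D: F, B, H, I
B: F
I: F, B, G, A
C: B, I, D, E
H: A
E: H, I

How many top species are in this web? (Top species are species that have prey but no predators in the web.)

Top species (has prey, but nothing eats it): C.
Count: 1.

1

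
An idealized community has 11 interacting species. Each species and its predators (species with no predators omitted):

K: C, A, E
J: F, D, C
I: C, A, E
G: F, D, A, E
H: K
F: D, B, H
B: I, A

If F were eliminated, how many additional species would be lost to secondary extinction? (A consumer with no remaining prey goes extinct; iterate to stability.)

Remove F.
Round 1: B (all prey gone), H (all prey gone) → extinct.
Round 2: K (all prey gone), I (all prey gone) → extinct.
No further losses. Total secondary extinctions: 4.

4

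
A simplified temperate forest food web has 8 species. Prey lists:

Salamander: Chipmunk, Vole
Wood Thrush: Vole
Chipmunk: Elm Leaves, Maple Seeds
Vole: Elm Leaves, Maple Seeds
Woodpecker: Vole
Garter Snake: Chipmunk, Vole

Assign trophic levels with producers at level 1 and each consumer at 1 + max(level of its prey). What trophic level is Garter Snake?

Elm Leaves is a producer → level 1.
Chipmunk eats Elm Leaves (level 1); other prey at levels: Maple Seeds 1 → level 2.
Garter Snake eats Chipmunk (level 2); other prey at levels: Vole 2 → level 3.

Trophic level 3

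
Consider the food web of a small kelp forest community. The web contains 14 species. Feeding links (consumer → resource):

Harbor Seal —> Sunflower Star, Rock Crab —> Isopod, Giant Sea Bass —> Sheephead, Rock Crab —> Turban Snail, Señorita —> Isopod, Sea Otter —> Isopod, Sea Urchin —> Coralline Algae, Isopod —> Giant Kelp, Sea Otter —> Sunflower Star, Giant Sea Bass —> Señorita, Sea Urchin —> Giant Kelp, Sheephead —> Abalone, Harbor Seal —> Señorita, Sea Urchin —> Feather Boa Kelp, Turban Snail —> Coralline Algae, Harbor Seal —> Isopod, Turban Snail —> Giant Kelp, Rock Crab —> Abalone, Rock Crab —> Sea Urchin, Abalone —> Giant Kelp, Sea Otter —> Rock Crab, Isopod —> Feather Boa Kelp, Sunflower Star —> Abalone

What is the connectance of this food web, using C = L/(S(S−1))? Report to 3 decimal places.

The web has S = 14 species and L = 23 feeding links.
C = L / (S(S−1)) = 23 / 182 = 0.1264 ≈ 0.126.

C = 0.126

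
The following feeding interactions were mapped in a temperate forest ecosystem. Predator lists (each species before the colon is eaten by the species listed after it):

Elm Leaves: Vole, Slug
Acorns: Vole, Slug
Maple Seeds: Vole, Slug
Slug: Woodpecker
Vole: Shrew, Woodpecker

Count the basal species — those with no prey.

3

Basal species (no prey listed): Elm Leaves, Maple Seeds, Acorns.
Count: 3.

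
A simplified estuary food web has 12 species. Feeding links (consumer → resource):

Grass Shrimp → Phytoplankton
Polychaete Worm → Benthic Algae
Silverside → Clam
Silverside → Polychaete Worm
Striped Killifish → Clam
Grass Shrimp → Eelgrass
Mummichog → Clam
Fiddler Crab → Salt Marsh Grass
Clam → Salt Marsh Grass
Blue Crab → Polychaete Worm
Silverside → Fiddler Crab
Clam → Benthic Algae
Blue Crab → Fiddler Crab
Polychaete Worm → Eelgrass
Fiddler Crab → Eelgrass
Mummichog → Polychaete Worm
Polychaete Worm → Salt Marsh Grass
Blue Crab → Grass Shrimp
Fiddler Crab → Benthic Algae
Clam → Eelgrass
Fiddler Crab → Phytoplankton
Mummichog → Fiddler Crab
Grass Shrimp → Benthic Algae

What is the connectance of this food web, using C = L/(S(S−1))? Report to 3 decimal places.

C = 0.174

The web has S = 12 species and L = 23 feeding links.
C = L / (S(S−1)) = 23 / 132 = 0.1742 ≈ 0.174.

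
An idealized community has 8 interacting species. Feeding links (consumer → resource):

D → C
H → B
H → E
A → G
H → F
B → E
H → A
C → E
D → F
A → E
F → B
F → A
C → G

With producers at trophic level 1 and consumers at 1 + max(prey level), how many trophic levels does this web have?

4

Producers (level 1): E, G.
E → A → F → D gives D level 4.
No species has a prey at level 4, so no species reaches level 5.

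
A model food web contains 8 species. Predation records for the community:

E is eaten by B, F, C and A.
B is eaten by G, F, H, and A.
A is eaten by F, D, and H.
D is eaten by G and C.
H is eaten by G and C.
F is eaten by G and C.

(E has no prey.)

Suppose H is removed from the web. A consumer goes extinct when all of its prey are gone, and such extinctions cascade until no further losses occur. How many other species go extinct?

0

Remove H.
Every predator of it retains at least one other prey: C still has E, F, D; G still has B, F, D.
No consumer loses all prey, so no secondary extinctions occur.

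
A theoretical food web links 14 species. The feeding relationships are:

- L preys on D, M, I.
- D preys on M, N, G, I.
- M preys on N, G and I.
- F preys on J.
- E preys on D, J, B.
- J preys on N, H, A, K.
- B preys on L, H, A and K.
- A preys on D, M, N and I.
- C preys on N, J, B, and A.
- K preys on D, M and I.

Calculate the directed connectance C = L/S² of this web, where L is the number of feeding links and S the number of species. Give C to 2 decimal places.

C = 0.17

The web has S = 14 species and L = 33 feeding links.
C = L / S² = 33 / 196 = 0.1684 ≈ 0.17.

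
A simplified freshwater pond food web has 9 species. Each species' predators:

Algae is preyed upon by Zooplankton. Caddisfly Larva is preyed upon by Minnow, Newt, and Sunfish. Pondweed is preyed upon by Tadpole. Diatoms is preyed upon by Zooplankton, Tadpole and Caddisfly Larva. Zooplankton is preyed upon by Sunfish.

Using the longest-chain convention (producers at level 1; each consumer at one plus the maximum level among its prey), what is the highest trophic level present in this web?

Producers (level 1): Algae, Pondweed, Diatoms.
Diatoms → Caddisfly Larva → Newt gives Newt level 3.
No species has a prey at level 3, so no species reaches level 4.

3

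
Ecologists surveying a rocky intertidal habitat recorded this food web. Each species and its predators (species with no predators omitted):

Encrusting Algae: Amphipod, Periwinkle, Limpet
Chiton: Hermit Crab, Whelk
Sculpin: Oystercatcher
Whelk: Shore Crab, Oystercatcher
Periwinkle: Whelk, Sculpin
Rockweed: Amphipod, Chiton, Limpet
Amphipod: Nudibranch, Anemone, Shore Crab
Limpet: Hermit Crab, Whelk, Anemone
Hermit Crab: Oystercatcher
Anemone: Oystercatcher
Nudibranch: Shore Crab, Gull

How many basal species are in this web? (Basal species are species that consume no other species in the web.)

2

Basal species (no prey listed): Encrusting Algae, Rockweed.
Count: 2.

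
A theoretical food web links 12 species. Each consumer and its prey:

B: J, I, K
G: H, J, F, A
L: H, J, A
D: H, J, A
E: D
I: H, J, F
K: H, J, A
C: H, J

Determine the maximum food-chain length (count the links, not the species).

2 links

One longest chain: H → D → E.
It has 3 species and 2 links.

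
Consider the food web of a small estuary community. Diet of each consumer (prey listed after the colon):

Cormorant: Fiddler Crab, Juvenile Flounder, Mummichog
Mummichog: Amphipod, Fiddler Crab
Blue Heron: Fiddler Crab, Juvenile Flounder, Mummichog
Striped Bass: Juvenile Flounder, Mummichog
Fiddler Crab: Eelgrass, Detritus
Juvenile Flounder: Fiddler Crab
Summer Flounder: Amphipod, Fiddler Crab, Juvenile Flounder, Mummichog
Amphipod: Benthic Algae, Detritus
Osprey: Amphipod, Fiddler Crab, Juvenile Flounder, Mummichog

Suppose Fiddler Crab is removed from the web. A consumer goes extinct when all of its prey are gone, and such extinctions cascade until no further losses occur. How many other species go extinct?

1

Remove Fiddler Crab.
Round 1: Juvenile Flounder (all prey gone) → extinct.
No further losses. Total secondary extinctions: 1.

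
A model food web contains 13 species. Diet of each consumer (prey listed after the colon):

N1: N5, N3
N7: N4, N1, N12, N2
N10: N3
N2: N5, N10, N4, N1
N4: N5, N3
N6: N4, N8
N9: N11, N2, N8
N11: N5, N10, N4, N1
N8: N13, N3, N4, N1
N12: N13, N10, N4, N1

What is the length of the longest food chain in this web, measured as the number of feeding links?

3 links

One longest chain: N3 → N10 → N2 → N7.
It has 4 species and 3 links.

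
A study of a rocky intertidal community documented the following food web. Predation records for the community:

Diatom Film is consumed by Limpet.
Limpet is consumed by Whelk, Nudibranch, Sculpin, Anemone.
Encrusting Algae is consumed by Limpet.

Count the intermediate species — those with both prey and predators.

Intermediate species (has both prey and predators): Limpet.
Count: 1.

1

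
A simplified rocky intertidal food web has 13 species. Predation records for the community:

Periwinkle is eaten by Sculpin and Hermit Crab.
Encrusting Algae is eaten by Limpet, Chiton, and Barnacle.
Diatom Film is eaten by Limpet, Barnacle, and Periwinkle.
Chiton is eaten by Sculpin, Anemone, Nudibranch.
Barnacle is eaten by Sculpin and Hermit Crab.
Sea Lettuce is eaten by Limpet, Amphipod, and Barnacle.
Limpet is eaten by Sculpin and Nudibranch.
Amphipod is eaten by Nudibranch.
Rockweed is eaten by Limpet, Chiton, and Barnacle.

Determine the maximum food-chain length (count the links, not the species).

2 links

One longest chain: Rockweed → Limpet → Nudibranch.
It has 3 species and 2 links.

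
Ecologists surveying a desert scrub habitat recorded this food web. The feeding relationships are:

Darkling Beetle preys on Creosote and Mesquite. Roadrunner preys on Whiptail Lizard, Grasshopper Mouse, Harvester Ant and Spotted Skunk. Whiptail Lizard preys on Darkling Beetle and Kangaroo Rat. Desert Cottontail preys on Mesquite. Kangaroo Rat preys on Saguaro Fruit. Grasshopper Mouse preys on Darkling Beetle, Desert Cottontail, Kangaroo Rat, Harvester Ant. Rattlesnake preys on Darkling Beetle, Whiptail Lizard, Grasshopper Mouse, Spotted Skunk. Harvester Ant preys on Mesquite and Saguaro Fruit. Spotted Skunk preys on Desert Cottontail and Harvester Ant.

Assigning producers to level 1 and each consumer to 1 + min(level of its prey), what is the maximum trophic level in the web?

3

Producers (level 1): Saguaro Fruit, Mesquite, Creosote.
Following each consumer down to its lowest-level prey: Mesquite → Darkling Beetle → Grasshopper Mouse (levels 1 through 3).
All prey of Grasshopper Mouse (Darkling Beetle 2, Kangaroo Rat 2, Desert Cottontail 2, Harvester Ant 2) are at level 2 or above, so Grasshopper Mouse is at level 1 + 2 = 3.
Every consumer has at least one prey at level 2 or below, so none exceeds level 3.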